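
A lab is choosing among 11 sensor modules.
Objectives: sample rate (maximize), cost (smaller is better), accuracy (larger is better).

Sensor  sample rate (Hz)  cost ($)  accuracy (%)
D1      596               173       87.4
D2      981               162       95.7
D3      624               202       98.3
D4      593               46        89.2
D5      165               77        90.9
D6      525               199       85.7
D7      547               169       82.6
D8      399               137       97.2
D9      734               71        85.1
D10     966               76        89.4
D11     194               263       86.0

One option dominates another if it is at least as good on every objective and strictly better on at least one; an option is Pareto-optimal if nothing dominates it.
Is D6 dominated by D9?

D9 vs D6: D9 is worse on accuracy (85.1 vs 85.7), so it does not dominate D6.

No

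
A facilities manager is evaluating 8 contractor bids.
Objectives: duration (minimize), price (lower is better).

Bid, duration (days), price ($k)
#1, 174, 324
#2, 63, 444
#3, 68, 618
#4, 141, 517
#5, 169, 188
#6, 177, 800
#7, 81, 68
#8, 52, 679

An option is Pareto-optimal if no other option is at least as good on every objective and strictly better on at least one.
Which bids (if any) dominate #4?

#2, #7

#2: duration 63≤141, price 444≤517 — dominates #4.
#7: duration 81≤141, price 68≤517 — dominates #4.
Others (#1, #3, #5, #6, #8) are each worse than #4 on at least one objective.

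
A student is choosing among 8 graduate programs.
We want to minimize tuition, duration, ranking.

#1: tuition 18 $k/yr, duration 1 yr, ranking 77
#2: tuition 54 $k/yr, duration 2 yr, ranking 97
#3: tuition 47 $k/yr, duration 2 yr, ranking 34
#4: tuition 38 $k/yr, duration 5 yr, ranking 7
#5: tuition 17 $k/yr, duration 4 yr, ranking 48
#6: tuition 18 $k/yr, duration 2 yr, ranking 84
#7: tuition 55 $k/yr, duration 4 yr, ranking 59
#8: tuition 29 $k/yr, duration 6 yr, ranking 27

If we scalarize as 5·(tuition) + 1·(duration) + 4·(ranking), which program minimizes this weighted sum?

#4

#1: 5·18 + 1·1 + 4·77 = 399
#2: 5·54 + 1·2 + 4·97 = 660
#3: 5·47 + 1·2 + 4·34 = 373
#4: 5·38 + 1·5 + 4·7 = 223
#5: 5·17 + 1·4 + 4·48 = 281
#6: 5·18 + 1·2 + 4·84 = 428
#7: 5·55 + 1·4 + 4·59 = 515
#8: 5·29 + 1·6 + 4·27 = 259
Lowest: #4 at 223.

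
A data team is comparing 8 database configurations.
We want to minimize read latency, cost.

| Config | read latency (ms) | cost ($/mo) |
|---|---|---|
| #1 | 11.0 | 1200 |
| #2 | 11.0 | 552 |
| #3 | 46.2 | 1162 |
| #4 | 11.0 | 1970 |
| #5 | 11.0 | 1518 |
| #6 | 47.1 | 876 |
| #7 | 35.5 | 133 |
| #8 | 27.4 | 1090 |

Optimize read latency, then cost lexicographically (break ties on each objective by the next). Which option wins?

#2

First minimize read latency: best is 11.0, kept {#1, #2, #4, #5}.
Then minimize cost: best is 552, kept {#2}.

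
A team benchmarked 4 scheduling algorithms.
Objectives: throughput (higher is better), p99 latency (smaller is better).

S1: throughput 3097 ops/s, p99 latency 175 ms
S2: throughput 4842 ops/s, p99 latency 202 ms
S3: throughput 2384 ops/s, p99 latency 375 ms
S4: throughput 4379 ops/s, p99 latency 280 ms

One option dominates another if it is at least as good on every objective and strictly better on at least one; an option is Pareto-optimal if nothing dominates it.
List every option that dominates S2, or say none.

S1: worse on throughput (3097 vs 4842).
S3: worse on throughput (2384 vs 4842).
S4: worse on throughput (4379 vs 4842).
No option dominates S2.

none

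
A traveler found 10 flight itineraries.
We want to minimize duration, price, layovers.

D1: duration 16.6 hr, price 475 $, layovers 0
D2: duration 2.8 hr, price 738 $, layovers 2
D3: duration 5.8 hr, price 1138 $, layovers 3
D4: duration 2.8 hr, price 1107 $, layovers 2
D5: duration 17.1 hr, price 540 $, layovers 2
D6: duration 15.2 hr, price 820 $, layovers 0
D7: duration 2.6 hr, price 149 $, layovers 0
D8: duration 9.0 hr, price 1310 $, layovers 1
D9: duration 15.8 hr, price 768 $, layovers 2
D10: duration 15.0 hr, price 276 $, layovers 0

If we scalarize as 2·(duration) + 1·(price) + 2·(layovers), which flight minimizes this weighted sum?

D7

D1: 2·16.6 + 1·475 + 2·0 = 508.2
D2: 2·2.8 + 1·738 + 2·2 = 747.6
D3: 2·5.8 + 1·1138 + 2·3 = 1155.6
D4: 2·2.8 + 1·1107 + 2·2 = 1116.6
D5: 2·17.1 + 1·540 + 2·2 = 578.2
D6: 2·15.2 + 1·820 + 2·0 = 850.4
D7: 2·2.6 + 1·149 + 2·0 = 154.2
D8: 2·9.0 + 1·1310 + 2·1 = 1330.0
D9: 2·15.8 + 1·768 + 2·2 = 803.6
D10: 2·15.0 + 1·276 + 2·0 = 306.0
Lowest: D7 at 154.2.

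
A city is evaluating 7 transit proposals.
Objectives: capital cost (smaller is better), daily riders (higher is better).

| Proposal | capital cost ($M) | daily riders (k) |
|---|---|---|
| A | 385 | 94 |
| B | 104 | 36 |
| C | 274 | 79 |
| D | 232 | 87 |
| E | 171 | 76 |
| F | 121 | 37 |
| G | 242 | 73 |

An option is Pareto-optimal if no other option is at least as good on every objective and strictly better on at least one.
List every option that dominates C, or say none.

D: capital cost 232≤274, daily riders 87≥79 — dominates C.
Others (A, B, E, F, G) are each worse than C on at least one objective.

D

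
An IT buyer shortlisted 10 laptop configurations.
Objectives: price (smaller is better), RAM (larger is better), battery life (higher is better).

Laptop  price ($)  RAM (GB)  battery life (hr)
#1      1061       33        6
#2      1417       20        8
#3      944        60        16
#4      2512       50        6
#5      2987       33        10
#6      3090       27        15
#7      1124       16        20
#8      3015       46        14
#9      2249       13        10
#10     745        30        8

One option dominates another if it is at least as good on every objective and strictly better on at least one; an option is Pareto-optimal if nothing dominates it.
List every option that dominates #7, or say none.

none

#1: worse on battery life (6 vs 20).
#2: worse on price (1417 vs 1124).
#3: worse on battery life (16 vs 20).
#4: worse on price (2512 vs 1124).
#5: worse on price (2987 vs 1124).
#6: worse on price (3090 vs 1124).
#8: worse on price (3015 vs 1124).
#9: worse on price (2249 vs 1124).
#10: worse on battery life (8 vs 20).
No option dominates #7.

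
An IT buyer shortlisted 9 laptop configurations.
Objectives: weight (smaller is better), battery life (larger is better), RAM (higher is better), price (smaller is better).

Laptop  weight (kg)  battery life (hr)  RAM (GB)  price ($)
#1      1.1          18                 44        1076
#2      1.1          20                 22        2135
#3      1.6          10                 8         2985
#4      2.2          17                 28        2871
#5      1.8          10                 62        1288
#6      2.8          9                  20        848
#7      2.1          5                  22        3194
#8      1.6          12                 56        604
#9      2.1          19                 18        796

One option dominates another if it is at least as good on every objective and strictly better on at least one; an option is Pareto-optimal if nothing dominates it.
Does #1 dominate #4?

Yes

#1 vs #4: weight 1.1≤2.2, battery life 18≥17, RAM 44≥28, price 1076≤2871 — #1 is at least as good on every objective with at least one strict improvement.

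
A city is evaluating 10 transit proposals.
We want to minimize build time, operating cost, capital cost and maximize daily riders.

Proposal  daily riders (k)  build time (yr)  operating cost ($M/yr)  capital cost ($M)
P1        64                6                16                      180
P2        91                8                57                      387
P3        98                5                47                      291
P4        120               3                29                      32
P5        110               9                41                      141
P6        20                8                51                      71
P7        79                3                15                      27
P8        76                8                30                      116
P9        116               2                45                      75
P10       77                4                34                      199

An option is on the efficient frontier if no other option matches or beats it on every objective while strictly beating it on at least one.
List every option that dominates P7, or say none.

none

P1: worse on daily riders (64 vs 79).
P2: worse on build time (8 vs 3).
P3: worse on build time (5 vs 3).
P4: worse on operating cost (29 vs 15).
P5: worse on build time (9 vs 3).
P6: worse on daily riders (20 vs 79).
P8: worse on daily riders (76 vs 79).
P9: worse on operating cost (45 vs 15).
P10: worse on daily riders (77 vs 79).
No option dominates P7.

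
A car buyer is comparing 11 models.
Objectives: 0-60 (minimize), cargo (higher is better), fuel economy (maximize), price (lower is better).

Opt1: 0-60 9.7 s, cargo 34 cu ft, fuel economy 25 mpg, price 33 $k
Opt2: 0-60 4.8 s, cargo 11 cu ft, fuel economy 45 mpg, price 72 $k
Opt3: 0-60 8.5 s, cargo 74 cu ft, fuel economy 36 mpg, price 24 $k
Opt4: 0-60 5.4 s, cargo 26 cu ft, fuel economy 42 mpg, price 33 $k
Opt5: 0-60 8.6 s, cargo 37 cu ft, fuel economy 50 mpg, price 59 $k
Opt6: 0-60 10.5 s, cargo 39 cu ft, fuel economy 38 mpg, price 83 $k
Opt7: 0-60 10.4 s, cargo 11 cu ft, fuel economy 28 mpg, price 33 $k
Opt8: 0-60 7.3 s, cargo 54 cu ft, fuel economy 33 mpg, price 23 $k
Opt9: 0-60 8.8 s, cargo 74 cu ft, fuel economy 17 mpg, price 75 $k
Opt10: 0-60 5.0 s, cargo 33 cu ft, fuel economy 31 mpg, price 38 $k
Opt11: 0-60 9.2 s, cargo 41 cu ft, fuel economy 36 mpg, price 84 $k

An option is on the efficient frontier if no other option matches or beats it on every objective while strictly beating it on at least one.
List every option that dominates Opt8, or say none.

none

Opt1: worse on 0-60 (9.7 vs 7.3).
Opt2: worse on cargo (11 vs 54).
Opt3: worse on 0-60 (8.5 vs 7.3).
Opt4: worse on cargo (26 vs 54).
Opt5: worse on 0-60 (8.6 vs 7.3).
Opt6: worse on 0-60 (10.5 vs 7.3).
Opt7: worse on 0-60 (10.4 vs 7.3).
Opt9: worse on 0-60 (8.8 vs 7.3).
Opt10: worse on cargo (33 vs 54).
Opt11: worse on 0-60 (9.2 vs 7.3).
No option dominates Opt8.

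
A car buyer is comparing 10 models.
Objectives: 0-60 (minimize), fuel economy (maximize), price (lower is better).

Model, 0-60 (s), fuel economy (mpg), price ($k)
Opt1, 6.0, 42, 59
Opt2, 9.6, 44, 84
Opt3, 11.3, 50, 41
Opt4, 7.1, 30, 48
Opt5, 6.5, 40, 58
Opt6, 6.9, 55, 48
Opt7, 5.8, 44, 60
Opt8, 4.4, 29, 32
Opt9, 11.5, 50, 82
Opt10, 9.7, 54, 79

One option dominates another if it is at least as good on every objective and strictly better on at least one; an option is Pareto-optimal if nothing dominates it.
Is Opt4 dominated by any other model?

Opt6 vs Opt4: 0-60 6.9≤7.1, fuel economy 55≥30, price 48≤48 — Opt6 is at least as good on every objective and strictly better on at least one, so Opt6 dominates Opt4.

Yes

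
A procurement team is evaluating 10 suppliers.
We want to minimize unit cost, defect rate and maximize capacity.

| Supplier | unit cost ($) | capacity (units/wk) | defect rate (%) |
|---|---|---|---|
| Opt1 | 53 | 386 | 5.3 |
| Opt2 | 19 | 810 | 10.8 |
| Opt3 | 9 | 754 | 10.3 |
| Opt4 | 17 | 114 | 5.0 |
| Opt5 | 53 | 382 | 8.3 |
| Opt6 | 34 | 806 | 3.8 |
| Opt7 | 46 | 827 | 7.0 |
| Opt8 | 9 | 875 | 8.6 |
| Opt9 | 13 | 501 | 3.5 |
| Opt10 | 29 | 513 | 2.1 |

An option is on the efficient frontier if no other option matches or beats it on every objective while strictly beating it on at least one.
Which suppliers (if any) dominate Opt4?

Opt9

Opt9: unit cost 13≤17, capacity 501≥114, defect rate 3.5≤5.0 — dominates Opt4.
Others (Opt1, Opt2, Opt3, Opt5, Opt6, Opt7, Opt8, Opt10) are each worse than Opt4 on at least one objective.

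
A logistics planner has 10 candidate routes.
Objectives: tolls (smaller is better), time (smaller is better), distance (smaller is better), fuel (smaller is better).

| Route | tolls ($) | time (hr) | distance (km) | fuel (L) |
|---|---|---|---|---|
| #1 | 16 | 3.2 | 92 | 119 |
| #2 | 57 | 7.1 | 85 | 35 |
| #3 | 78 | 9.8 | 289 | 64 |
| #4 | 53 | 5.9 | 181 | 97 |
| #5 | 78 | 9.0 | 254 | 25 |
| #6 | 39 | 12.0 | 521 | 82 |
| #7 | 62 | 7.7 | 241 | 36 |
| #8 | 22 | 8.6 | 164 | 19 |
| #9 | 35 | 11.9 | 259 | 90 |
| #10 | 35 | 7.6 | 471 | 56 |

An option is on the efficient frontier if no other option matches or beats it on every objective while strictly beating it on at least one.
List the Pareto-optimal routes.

#1: not dominated (best tolls).
#2: not dominated (best distance).
#3: dominated by #2 (tolls 57≤78, time 7.1≤9.8, distance 85≤289, fuel 35≤64).
#4: not dominated.
#5: dominated by #8 (tolls 22≤78, time 8.6≤9.0, distance 164≤254, fuel 19≤25).
#6: dominated by #8 (tolls 22≤39, time 8.6≤12.0, distance 164≤521, fuel 19≤82).
#7: dominated by #2 (tolls 57≤62, time 7.1≤7.7, distance 85≤241, fuel 35≤36).
#8: not dominated (best fuel).
#9: dominated by #8 (tolls 22≤35, time 8.6≤11.9, distance 164≤259, fuel 19≤90).
#10: not dominated.

#1, #2, #4, #8, #10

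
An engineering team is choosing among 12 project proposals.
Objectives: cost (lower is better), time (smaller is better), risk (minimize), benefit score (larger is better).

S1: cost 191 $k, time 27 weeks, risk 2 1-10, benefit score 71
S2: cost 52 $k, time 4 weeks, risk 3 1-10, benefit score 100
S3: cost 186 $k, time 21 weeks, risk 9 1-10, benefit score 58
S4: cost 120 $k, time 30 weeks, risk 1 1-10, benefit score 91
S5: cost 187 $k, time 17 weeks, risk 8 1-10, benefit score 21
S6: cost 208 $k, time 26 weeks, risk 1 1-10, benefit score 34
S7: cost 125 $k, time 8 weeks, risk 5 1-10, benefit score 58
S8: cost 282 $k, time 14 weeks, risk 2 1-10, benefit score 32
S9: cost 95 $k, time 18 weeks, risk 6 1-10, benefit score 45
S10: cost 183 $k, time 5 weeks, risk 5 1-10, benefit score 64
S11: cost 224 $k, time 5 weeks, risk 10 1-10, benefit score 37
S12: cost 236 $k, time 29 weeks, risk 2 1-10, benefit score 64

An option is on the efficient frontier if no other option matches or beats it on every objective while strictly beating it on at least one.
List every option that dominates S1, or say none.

none

S2: worse on risk (3 vs 2).
S3: worse on risk (9 vs 2).
S4: worse on time (30 vs 27).
S5: worse on risk (8 vs 2).
S6: worse on cost (208 vs 191).
S7: worse on risk (5 vs 2).
S8: worse on cost (282 vs 191).
S9: worse on risk (6 vs 2).
S10: worse on risk (5 vs 2).
S11: worse on cost (224 vs 191).
S12: worse on cost (236 vs 191).
No option dominates S1.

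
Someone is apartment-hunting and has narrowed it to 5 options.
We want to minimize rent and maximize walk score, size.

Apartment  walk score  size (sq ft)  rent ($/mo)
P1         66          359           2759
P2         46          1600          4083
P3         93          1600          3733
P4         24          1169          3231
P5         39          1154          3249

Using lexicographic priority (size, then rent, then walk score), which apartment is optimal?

P3

First maximize size: best is 1600, kept {P2, P3}.
Then minimize rent: best is 3733, kept {P3}.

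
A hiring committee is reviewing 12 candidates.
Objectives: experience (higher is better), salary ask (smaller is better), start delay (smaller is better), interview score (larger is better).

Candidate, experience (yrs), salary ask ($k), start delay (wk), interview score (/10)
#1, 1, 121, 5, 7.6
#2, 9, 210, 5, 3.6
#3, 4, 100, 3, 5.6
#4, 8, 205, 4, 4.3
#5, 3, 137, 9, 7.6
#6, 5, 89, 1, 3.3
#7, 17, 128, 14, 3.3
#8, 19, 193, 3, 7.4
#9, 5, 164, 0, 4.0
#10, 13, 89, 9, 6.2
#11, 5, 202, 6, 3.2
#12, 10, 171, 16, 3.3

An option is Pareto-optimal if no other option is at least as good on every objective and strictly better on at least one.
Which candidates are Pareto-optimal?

#1: not dominated.
#2: dominated by #8 (experience 19≥9, salary ask 193≤210, start delay 3≤5, interview score 7.4≥3.6).
#3: not dominated.
#4: dominated by #8 (experience 19≥8, salary ask 193≤205, start delay 3≤4, interview score 7.4≥4.3).
#5: not dominated.
#6: not dominated.
#7: not dominated.
#8: not dominated (best experience).
#9: not dominated (best start delay).
#10: not dominated.
#11: dominated by #6 (experience 5≥5, salary ask 89≤202, start delay 1≤6, interview score 3.3≥3.2).
#12: dominated by #7 (experience 17≥10, salary ask 128≤171, start delay 14≤16, interview score 3.3≥3.3).

#1, #3, #5, #6, #7, #8, #9, #10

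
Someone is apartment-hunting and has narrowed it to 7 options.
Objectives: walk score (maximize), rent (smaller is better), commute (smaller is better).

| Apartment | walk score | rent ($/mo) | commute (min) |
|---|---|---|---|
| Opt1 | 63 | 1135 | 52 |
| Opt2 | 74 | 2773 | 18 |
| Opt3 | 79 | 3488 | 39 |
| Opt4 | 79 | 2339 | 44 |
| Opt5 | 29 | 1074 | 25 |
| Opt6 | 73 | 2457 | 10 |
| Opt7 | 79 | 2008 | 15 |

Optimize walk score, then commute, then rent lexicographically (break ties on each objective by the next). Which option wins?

First maximize walk score: best is 79, kept {Opt3, Opt4, Opt7}.
Then minimize commute: best is 15, kept {Opt7}.

Opt7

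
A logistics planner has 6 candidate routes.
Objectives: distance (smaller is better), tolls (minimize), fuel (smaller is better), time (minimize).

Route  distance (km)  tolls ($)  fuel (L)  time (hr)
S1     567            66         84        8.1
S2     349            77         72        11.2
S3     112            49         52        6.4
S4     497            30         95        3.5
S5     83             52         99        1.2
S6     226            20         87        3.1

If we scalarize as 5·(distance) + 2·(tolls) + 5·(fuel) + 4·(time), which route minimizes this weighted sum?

S3

S1: 5·567 + 2·66 + 5·84 + 4·8.1 = 3419.4
S2: 5·349 + 2·77 + 5·72 + 4·11.2 = 2303.8
S3: 5·112 + 2·49 + 5·52 + 4·6.4 = 943.6
S4: 5·497 + 2·30 + 5·95 + 4·3.5 = 3034.0
S5: 5·83 + 2·52 + 5·99 + 4·1.2 = 1018.8
S6: 5·226 + 2·20 + 5·87 + 4·3.1 = 1617.4
Lowest: S3 at 943.6.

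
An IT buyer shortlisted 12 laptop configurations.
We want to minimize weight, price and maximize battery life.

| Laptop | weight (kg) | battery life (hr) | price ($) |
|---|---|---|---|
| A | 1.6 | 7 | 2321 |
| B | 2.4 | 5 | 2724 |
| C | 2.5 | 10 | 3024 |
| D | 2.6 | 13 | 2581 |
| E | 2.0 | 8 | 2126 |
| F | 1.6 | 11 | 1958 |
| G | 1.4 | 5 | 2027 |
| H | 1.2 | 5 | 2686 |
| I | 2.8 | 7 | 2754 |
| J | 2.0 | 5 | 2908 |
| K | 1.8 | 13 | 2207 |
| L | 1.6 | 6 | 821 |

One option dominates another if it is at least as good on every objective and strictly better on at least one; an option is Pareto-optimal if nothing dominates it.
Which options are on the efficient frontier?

F, G, H, K, L

A: dominated by F (weight 1.6≤1.6, battery life 11≥7, price 1958≤2321).
B: dominated by A (weight 1.6≤2.4, battery life 7≥5, price 2321≤2724).
C: dominated by F (weight 1.6≤2.5, battery life 11≥10, price 1958≤3024).
D: dominated by K (weight 1.8≤2.6, battery life 13≥13, price 2207≤2581).
E: dominated by F (weight 1.6≤2.0, battery life 11≥8, price 1958≤2126).
F: not dominated.
G: not dominated.
H: not dominated (best weight).
I: dominated by A (weight 1.6≤2.8, battery life 7≥7, price 2321≤2754).
J: dominated by A (weight 1.6≤2.0, battery life 7≥5, price 2321≤2908).
K: not dominated.
L: not dominated (best price).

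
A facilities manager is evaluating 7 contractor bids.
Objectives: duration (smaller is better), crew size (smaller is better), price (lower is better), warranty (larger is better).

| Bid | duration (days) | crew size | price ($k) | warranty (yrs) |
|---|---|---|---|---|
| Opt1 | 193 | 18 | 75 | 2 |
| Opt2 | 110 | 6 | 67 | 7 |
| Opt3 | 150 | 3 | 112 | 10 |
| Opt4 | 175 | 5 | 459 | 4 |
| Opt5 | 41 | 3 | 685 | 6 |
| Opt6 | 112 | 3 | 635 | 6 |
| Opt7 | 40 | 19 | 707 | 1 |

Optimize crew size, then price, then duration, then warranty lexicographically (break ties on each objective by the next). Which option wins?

Opt3

First minimize crew size: best is 3, kept {Opt3, Opt5, Opt6}.
Then minimize price: best is 112, kept {Opt3}.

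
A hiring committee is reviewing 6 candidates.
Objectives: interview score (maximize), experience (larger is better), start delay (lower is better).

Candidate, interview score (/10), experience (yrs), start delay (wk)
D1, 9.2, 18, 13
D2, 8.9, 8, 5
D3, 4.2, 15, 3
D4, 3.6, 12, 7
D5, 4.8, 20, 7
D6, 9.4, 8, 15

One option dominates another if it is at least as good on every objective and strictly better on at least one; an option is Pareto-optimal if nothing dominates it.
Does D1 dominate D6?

No

D1 vs D6: D1 is worse on interview score (9.2 vs 9.4), so it does not dominate D6.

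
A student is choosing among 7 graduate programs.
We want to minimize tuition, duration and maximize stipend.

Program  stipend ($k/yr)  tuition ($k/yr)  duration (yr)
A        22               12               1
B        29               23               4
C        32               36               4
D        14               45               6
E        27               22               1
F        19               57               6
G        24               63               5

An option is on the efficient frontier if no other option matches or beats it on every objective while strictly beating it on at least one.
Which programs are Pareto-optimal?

A, B, C, E

A: not dominated (best tuition).
B: not dominated.
C: not dominated (best stipend).
D: dominated by A (stipend 22≥14, tuition 12≤45, duration 1≤6).
E: not dominated.
F: dominated by A (stipend 22≥19, tuition 12≤57, duration 1≤6).
G: dominated by B (stipend 29≥24, tuition 23≤63, duration 4≤5).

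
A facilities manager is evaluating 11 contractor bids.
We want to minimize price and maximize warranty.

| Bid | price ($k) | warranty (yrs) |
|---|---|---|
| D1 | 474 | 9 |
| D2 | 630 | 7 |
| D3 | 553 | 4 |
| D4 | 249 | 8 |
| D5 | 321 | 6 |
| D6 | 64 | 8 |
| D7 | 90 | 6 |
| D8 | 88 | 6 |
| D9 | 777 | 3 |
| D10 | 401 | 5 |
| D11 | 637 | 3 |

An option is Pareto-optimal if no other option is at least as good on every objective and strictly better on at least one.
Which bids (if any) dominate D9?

D1, D2, D3, D4, D5, D6, D7, D8, D10, D11

D1: price 474≤777, warranty 9≥3 — dominates D9.
D2: price 630≤777, warranty 7≥3 — dominates D9.
D3: price 553≤777, warranty 4≥3 — dominates D9.
D4: price 249≤777, warranty 8≥3 — dominates D9.
D5: price 321≤777, warranty 6≥3 — dominates D9.
D6: price 64≤777, warranty 8≥3 — dominates D9.
D7: price 90≤777, warranty 6≥3 — dominates D9.
D8: price 88≤777, warranty 6≥3 — dominates D9.
D10: price 401≤777, warranty 5≥3 — dominates D9.
D11: price 637≤777, warranty 3≥3 — dominates D9.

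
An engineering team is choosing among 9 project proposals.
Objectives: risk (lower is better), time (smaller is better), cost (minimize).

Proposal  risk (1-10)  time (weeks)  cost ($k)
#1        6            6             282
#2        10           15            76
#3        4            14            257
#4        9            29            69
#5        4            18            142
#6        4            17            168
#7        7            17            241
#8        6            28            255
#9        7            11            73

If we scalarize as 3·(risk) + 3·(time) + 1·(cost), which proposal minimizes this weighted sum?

#1: 3·6 + 3·6 + 1·282 = 318
#2: 3·10 + 3·15 + 1·76 = 151
#3: 3·4 + 3·14 + 1·257 = 311
#4: 3·9 + 3·29 + 1·69 = 183
#5: 3·4 + 3·18 + 1·142 = 208
#6: 3·4 + 3·17 + 1·168 = 231
#7: 3·7 + 3·17 + 1·241 = 313
#8: 3·6 + 3·28 + 1·255 = 357
#9: 3·7 + 3·11 + 1·73 = 127
Lowest: #9 at 127.

#9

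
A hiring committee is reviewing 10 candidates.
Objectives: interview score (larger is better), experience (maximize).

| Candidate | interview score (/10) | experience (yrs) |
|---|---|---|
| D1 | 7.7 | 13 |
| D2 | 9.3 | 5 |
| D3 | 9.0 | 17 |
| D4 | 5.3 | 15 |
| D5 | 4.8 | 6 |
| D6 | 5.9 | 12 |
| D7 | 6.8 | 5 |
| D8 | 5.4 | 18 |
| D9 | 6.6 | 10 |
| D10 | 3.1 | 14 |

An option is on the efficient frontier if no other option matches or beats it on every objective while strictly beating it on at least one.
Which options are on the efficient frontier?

D2, D3, D8

D1: dominated by D3 (interview score 9.0≥7.7, experience 17≥13).
D2: not dominated (best interview score).
D3: not dominated.
D4: dominated by D3 (interview score 9.0≥5.3, experience 17≥15).
D5: dominated by D1 (interview score 7.7≥4.8, experience 13≥6).
D6: dominated by D1 (interview score 7.7≥5.9, experience 13≥12).
D7: dominated by D1 (interview score 7.7≥6.8, experience 13≥5).
D8: not dominated (best experience).
D9: dominated by D1 (interview score 7.7≥6.6, experience 13≥10).
D10: dominated by D3 (interview score 9.0≥3.1, experience 17≥14).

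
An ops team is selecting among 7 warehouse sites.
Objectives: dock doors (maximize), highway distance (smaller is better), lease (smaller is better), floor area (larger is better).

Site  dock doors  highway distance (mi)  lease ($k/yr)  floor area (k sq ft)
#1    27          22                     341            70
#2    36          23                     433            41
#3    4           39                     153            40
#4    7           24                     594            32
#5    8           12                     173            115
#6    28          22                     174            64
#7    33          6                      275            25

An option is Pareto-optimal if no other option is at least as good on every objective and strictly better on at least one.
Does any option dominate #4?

#1 vs #4: dock doors 27≥7, highway distance 22≤24, lease 341≤594, floor area 70≥32 — #1 is at least as good on every objective and strictly better on at least one, so #1 dominates #4.

Yes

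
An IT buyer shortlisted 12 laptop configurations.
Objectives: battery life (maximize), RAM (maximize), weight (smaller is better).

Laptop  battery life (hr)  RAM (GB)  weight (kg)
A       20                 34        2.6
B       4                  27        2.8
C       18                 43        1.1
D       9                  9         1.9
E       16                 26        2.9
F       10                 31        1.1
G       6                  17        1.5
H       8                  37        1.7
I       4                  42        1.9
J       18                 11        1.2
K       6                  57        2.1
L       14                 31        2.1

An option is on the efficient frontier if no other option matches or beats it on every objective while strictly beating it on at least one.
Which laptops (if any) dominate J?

C

C: battery life 18≥18, RAM 43≥11, weight 1.1≤1.2 — dominates J.
Others (A, B, D, E, F, G, H, I, K, L) are each worse than J on at least one objective.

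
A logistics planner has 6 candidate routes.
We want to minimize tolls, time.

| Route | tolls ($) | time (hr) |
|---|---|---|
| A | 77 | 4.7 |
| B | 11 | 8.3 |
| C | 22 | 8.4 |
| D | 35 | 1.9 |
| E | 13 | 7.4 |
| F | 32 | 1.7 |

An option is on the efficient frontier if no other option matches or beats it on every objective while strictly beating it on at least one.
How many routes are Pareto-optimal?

3

A: dominated by D (tolls 35≤77, time 1.9≤4.7).
B: not dominated (best tolls).
C: dominated by B (tolls 11≤22, time 8.3≤8.4).
D: dominated by F (tolls 32≤35, time 1.7≤1.9).
E: not dominated.
F: not dominated (best time).
Pareto-optimal: B, E, F → 3.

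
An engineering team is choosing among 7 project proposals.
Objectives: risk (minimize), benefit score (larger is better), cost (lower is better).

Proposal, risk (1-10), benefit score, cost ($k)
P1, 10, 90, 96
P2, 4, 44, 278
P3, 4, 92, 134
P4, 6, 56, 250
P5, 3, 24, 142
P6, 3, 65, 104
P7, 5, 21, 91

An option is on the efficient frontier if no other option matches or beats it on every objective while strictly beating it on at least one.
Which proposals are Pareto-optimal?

P1: not dominated.
P2: dominated by P3 (risk 4≤4, benefit score 92≥44, cost 134≤278).
P3: not dominated (best benefit score).
P4: dominated by P3 (risk 4≤6, benefit score 92≥56, cost 134≤250).
P5: dominated by P6 (risk 3≤3, benefit score 65≥24, cost 104≤142).
P6: not dominated.
P7: not dominated (best cost).

P1, P3, P6, P7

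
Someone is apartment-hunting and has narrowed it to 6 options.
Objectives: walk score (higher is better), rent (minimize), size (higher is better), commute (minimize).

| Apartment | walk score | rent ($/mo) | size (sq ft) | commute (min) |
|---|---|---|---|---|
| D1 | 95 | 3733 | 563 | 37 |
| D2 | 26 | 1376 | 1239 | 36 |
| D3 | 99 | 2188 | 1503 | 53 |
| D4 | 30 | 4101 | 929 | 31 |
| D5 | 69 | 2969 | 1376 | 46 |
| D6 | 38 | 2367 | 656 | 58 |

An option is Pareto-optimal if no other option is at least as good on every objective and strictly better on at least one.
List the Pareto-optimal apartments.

D1, D2, D3, D4, D5

D1: not dominated.
D2: not dominated (best rent).
D3: not dominated (best walk score).
D4: not dominated (best commute).
D5: not dominated.
D6: dominated by D3 (walk score 99≥38, rent 2188≤2367, size 1503≥656, commute 53≤58).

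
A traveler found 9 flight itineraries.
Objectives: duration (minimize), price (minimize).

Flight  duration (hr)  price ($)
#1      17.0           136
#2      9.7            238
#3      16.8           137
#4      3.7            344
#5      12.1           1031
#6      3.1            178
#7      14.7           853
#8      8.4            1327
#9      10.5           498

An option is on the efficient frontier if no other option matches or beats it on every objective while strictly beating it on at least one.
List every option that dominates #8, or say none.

#4: duration 3.7≤8.4, price 344≤1327 — dominates #8.
#6: duration 3.1≤8.4, price 178≤1327 — dominates #8.
Others (#1, #2, #3, #5, #7, #9) are each worse than #8 on at least one objective.

#4, #6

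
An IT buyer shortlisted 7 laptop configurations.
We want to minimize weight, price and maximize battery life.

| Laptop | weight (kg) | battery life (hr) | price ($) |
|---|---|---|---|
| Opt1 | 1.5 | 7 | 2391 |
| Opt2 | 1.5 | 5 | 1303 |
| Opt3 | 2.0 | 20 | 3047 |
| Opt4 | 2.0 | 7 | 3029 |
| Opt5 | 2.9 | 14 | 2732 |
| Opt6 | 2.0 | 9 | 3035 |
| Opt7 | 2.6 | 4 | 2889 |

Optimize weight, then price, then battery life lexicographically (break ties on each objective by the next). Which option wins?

Opt2

First minimize weight: best is 1.5, kept {Opt1, Opt2}.
Then minimize price: best is 1303, kept {Opt2}.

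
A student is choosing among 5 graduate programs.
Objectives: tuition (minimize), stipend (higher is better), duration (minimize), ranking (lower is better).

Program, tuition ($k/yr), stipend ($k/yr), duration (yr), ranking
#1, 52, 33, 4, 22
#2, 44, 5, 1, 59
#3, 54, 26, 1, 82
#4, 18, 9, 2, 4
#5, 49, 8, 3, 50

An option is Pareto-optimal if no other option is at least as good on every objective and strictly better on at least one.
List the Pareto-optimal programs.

#1: not dominated (best stipend).
#2: not dominated.
#3: not dominated.
#4: not dominated (best tuition).
#5: dominated by #4 (tuition 18≤49, stipend 9≥8, duration 2≤3, ranking 4≤50).

#1, #2, #3, #4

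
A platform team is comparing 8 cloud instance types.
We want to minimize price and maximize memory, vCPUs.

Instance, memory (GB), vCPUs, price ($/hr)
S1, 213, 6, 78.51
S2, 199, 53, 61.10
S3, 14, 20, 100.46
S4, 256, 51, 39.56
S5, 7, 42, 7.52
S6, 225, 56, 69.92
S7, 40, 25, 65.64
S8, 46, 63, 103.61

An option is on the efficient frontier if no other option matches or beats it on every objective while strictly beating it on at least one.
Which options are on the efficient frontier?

S2, S4, S5, S6, S8

S1: dominated by S4 (memory 256≥213, vCPUs 51≥6, price 39.56≤78.51).
S2: not dominated.
S3: dominated by S2 (memory 199≥14, vCPUs 53≥20, price 61.10≤100.46).
S4: not dominated (best memory).
S5: not dominated (best price).
S6: not dominated.
S7: dominated by S2 (memory 199≥40, vCPUs 53≥25, price 61.10≤65.64).
S8: not dominated (best vCPUs).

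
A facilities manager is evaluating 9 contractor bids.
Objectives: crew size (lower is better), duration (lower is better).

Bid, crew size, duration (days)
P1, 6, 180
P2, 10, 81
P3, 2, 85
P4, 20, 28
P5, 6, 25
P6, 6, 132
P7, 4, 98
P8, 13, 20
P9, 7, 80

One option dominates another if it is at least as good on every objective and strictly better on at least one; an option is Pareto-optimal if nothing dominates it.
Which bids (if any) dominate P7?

P3: crew size 2≤4, duration 85≤98 — dominates P7.
Others (P1, P2, P4, P5, P6, P8, P9) are each worse than P7 on at least one objective.

P3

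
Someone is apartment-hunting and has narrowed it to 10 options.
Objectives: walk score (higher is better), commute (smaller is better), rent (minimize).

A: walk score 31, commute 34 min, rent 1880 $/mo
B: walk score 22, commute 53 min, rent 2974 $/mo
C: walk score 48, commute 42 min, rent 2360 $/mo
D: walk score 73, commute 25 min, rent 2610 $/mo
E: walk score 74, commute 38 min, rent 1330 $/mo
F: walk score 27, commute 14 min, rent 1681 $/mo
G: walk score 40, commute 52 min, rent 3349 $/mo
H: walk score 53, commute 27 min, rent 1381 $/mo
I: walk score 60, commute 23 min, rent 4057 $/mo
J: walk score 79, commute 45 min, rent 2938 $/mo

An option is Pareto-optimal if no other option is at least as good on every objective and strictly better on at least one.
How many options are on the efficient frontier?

6

A: dominated by H (walk score 53≥31, commute 27≤34, rent 1381≤1880).
B: dominated by A (walk score 31≥22, commute 34≤53, rent 1880≤2974).
C: dominated by E (walk score 74≥48, commute 38≤42, rent 1330≤2360).
D: not dominated.
E: not dominated (best rent).
F: not dominated (best commute).
G: dominated by C (walk score 48≥40, commute 42≤52, rent 2360≤3349).
H: not dominated.
I: not dominated.
J: not dominated (best walk score).
Pareto-optimal: D, E, F, H, I, J → 6.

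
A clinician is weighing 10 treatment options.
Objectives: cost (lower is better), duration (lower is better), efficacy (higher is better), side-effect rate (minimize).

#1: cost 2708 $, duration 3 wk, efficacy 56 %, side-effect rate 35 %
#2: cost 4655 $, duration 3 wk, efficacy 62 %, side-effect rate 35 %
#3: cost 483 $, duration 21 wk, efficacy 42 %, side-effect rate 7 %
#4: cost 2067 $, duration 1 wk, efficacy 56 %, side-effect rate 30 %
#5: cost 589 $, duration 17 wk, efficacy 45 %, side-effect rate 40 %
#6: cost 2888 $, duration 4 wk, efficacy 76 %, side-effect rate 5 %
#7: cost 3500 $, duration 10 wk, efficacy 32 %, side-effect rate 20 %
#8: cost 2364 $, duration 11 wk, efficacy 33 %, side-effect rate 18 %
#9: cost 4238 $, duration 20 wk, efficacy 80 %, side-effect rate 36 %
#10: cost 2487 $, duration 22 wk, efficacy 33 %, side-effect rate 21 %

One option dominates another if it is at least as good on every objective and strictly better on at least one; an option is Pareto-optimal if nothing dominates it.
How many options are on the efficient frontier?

7

#1: dominated by #4 (cost 2067≤2708, duration 1≤3, efficacy 56≥56, side-effect rate 30≤35).
#2: not dominated.
#3: not dominated (best cost).
#4: not dominated (best duration).
#5: not dominated.
#6: not dominated (best side-effect rate).
#7: dominated by #6 (cost 2888≤3500, duration 4≤10, efficacy 76≥32, side-effect rate 5≤20).
#8: not dominated.
#9: not dominated (best efficacy).
#10: dominated by #3 (cost 483≤2487, duration 21≤22, efficacy 42≥33, side-effect rate 7≤21).
Pareto-optimal: #2, #3, #4, #5, #6, #8, #9 → 7.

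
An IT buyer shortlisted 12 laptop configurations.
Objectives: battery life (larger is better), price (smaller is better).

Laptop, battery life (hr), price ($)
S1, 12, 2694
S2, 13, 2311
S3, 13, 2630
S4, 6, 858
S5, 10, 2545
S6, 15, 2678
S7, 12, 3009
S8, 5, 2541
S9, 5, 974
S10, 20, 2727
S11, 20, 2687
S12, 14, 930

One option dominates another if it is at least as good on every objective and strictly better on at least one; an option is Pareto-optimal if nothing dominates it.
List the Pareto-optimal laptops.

S4, S6, S11, S12

S1: dominated by S2 (battery life 13≥12, price 2311≤2694).
S2: dominated by S12 (battery life 14≥13, price 930≤2311).
S3: dominated by S2 (battery life 13≥13, price 2311≤2630).
S4: not dominated (best price).
S5: dominated by S2 (battery life 13≥10, price 2311≤2545).
S6: not dominated.
S7: dominated by S1 (battery life 12≥12, price 2694≤3009).
S8: dominated by S2 (battery life 13≥5, price 2311≤2541).
S9: dominated by S4 (battery life 6≥5, price 858≤974).
S10: dominated by S11 (battery life 20≥20, price 2687≤2727).
S11: not dominated.
S12: not dominated.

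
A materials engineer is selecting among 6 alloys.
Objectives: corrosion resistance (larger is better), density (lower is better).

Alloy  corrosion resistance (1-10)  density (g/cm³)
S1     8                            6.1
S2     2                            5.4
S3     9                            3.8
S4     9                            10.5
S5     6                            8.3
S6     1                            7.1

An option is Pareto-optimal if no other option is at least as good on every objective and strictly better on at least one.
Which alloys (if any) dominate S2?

S3: corrosion resistance 9≥2, density 3.8≤5.4 — dominates S2.
Others (S1, S4, S5, S6) are each worse than S2 on at least one objective.

S3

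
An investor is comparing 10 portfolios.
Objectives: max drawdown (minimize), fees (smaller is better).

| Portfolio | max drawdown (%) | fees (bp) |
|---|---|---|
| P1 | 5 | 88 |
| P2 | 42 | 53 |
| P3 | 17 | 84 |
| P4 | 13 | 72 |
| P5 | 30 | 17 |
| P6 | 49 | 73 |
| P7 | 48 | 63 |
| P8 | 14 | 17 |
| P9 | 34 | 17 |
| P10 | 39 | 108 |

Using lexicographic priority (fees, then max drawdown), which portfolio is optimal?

First minimize fees: best is 17, kept {P5, P8, P9}.
Then minimize max drawdown: best is 14, kept {P8}.

P8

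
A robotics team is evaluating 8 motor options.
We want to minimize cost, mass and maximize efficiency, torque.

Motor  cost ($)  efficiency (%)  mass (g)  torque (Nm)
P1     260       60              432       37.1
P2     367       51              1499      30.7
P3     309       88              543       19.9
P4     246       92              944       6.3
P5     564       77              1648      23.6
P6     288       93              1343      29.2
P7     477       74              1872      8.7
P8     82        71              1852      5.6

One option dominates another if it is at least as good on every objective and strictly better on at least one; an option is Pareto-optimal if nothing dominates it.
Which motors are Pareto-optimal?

P1, P3, P4, P6, P8

P1: not dominated (best mass).
P2: dominated by P1 (cost 260≤367, efficiency 60≥51, mass 432≤1499, torque 37.1≥30.7).
P3: not dominated.
P4: not dominated.
P5: dominated by P6 (cost 288≤564, efficiency 93≥77, mass 1343≤1648, torque 29.2≥23.6).
P6: not dominated (best efficiency).
P7: dominated by P3 (cost 309≤477, efficiency 88≥74, mass 543≤1872, torque 19.9≥8.7).
P8: not dominated (best cost).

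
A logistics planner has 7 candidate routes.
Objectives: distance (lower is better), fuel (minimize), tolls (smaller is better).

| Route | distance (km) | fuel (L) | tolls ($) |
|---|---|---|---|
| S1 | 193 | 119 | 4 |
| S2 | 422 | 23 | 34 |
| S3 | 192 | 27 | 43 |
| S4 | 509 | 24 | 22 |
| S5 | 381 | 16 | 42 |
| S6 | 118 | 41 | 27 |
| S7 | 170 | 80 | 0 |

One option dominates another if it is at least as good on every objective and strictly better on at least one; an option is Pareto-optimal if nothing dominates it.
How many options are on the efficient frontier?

S1: dominated by S7 (distance 170≤193, fuel 80≤119, tolls 0≤4).
S2: not dominated.
S3: not dominated.
S4: not dominated.
S5: not dominated (best fuel).
S6: not dominated (best distance).
S7: not dominated (best tolls).
Pareto-optimal: S2, S3, S4, S5, S6, S7 → 6.

6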